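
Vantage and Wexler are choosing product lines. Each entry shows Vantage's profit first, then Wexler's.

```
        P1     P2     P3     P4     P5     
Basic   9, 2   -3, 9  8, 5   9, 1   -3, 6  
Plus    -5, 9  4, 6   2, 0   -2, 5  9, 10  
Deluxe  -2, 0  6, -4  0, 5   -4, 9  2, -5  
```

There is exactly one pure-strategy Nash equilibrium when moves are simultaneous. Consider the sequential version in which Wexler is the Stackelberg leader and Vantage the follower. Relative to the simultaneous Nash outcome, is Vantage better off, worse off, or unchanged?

unchanged

Backward induction with Wexler moving first.
- P1 → Vantage plays Basic (best of 9, -5, -2); Wexler gets 2.
- P2 → Vantage plays Deluxe (best of -3, 4, 6); Wexler gets -4.
- P3 → Vantage plays Basic (best of 8, 2, 0); Wexler gets 5.
- P4 → Vantage plays Basic (best of 9, -2, -4); Wexler gets 1.
- P5 → Vantage plays Plus (best of -3, 9, 2); Wexler gets 10.
Among 2, -4, 5, 1, 10, the best is 10 at P5. Subgame-perfect outcome: (Plus, P5) with payoffs (9, 10).
Under simultaneous play:
Vantage's best replies: P1→Basic; P2→Deluxe; P3→Basic; P4→Basic; P5→Plus.
Wexler's best replies: Basic→P2; Plus→P5; Deluxe→P4.
Only (Plus, P5) has each player best-responding; Nash payoffs (9, 10).
Vantage earns 9 sequentially versus 9 at the Nash outcome: unchanged.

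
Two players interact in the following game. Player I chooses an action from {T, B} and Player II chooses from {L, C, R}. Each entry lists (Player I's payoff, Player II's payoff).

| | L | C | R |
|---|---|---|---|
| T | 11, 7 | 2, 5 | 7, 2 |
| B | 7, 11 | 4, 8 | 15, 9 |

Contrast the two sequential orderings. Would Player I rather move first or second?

second

If Player I leads: Player II's best replies are T→L, B→L; Player I's induced payoffs 11, 7; outcome (T, L), payoffs (11, 7).
If Player II leads: Player I's best replies are L→T, C→B, R→B; Player II's induced payoffs 7, 8, 9; outcome (B, R), payoffs (15, 9).
Player I gets 11 moving first and 15 moving second, so Player I prefers to move second.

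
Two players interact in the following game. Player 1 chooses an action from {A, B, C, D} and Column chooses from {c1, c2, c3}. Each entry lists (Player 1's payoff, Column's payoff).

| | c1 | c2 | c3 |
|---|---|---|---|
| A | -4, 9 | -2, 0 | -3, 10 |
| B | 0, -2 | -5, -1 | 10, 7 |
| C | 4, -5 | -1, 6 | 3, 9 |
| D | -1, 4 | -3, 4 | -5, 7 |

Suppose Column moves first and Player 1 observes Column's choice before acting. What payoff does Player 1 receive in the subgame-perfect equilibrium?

10

Work backward from Player 1's decision.
- c1: BR = C, leader payoff -5.
- c2: BR = C, leader payoff 6.
- c3: BR = B, leader payoff 7.
Maximizing over -5, 6, 7, Column chooses c3. Subgame-perfect outcome: (B, c3) with payoffs (10, 7).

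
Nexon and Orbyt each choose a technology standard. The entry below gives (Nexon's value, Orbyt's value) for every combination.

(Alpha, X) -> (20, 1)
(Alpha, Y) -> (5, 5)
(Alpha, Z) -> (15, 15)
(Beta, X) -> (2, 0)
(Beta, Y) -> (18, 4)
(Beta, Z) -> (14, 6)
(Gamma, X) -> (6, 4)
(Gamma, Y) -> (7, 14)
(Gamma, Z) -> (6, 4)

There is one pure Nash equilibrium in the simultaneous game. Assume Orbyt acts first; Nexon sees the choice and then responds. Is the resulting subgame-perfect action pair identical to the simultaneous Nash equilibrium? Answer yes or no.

Work backward from Nexon's decision.
- X: BR = Alpha, leader payoff 1.
- Y: BR = Beta, leader payoff 4.
- Z: BR = Alpha, leader payoff 15.
Among 1, 4, 15, the best is 15 at Z. Subgame-perfect outcome: (Alpha, Z) with payoffs (15, 15).
Under simultaneous play:
Nexon's best replies: X→Alpha; Y→Beta; Z→Alpha.
Orbyt's best replies: Alpha→Z; Beta→Z; Gamma→Y.
Only (Alpha, Z) has each player best-responding; Nash payoffs (15, 15).
Sequential outcome (Alpha, Z) coincides with the Nash profile (Alpha, Z).

yes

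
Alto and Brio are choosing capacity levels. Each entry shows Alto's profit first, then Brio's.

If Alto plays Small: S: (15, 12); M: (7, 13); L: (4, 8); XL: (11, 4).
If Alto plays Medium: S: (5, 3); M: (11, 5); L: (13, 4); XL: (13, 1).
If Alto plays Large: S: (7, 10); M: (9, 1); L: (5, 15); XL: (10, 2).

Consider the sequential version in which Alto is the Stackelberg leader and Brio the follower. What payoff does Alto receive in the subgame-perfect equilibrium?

11

Solve by backward induction (Alto leads).
- Small: Brio compares 12, 13, 8, 4 and picks M; Alto would get 7.
- Medium: Brio compares 3, 5, 4, 1 and picks M; Alto would get 11.
- Large: Brio compares 10, 1, 15, 2 and picks L; Alto would get 5.
Among 7, 11, 5, the best is 11 at Medium. Subgame-perfect outcome: (Medium, M) with payoffs (11, 5).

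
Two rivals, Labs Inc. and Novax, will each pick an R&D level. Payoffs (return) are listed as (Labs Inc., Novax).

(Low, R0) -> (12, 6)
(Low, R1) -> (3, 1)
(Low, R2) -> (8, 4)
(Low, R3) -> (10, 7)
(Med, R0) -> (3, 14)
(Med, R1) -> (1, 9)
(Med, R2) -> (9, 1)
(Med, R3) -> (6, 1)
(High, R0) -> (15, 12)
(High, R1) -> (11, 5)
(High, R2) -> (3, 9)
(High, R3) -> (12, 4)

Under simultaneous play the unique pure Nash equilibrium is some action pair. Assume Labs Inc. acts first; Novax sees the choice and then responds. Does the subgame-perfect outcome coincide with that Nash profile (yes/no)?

yes

Work backward from Novax's decision.
- Low: Novax compares 6, 1, 4, 7 and picks R3; Labs Inc. would get 10.
- Med: Novax compares 14, 9, 1, 1 and picks R0; Labs Inc. would get 3.
- High: Novax compares 12, 5, 9, 4 and picks R0; Labs Inc. would get 15.
Among 10, 3, 15, the best is 15 at High. Subgame-perfect outcome: (High, R0) with payoffs (15, 12).
Now find the simultaneous Nash equilibrium.
Labs Inc.'s best replies: R0→High; R1→High; R2→Med; R3→High.
Novax's best replies: Low→R3; Med→R0; High→R0.
Only (High, R0) has each player best-responding; Nash payoffs (15, 12).
Sequential outcome (High, R0) coincides with the Nash profile (High, R0).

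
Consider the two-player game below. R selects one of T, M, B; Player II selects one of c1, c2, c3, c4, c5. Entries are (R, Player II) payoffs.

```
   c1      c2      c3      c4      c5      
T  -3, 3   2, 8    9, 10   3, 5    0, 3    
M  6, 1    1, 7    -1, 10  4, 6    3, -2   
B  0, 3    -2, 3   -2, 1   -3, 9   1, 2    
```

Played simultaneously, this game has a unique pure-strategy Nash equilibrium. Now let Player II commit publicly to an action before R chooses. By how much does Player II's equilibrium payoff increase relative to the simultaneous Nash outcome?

Backward induction with Player II moving first.
- c1: R compares -3, 6, 0 and picks M; Player II would get 1.
- c2: R compares 2, 1, -2 and picks T; Player II would get 8.
- c3: R compares 9, -1, -2 and picks T; Player II would get 10.
- c4: R compares 3, 4, -3 and picks M; Player II would get 6.
- c5: R compares 0, 3, 1 and picks M; Player II would get -2.
Among 1, 8, 10, 6, -2, the best is 10 at c3. Subgame-perfect outcome: (T, c3) with payoffs (9, 10).
Now find the simultaneous Nash equilibrium.
R's best replies: c1→M; c2→T; c3→T; c4→M; c5→M.
Player II's best replies: T→c3; M→c3; B→c4.
The unique mutual best reply is (T, c3), giving (9, 10).
Player II's commitment gain: 10 − 10 = 0.

0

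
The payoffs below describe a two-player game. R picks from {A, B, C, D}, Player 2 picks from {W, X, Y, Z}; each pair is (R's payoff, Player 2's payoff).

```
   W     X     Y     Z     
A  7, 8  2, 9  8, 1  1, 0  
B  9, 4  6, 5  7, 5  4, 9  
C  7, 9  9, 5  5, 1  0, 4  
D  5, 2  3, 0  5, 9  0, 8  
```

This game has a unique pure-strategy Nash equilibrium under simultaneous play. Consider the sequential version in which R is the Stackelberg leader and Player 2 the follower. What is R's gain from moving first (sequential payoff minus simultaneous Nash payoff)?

Player 2 best-responds to each possible R move:
- A: BR = X, leader payoff 2.
- B: BR = Z, leader payoff 4.
- C: BR = W, leader payoff 7.
- D: BR = Y, leader payoff 5.
R's induced payoffs are 2, 4, 7, 5, so R commits to C. Subgame-perfect outcome: (C, W) with payoffs (7, 9).
Now find the simultaneous Nash equilibrium.
R's best replies: W→B; X→C; Y→A; Z→B.
Player 2's best replies: A→X; B→Z; C→W; D→Y.
Only (B, Z) has each player best-responding; Nash payoffs (4, 9).
R's commitment gain: 7 − 4 = 3.

3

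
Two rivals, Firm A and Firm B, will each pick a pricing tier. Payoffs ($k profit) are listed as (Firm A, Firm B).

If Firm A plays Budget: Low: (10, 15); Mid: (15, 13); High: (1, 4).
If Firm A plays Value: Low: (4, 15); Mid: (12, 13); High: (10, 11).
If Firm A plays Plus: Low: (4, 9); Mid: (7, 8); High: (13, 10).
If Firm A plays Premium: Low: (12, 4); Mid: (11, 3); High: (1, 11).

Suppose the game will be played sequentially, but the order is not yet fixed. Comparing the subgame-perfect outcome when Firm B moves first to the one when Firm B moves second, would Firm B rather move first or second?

If Firm A leads: Firm B's best replies are Budget→Low, Value→Low, Plus→High, Premium→High; Firm A's induced payoffs 10, 4, 13, 1; outcome (Plus, High), payoffs (13, 10).
If Firm B leads: Firm A's best replies are Low→Premium, Mid→Budget, High→Plus; Firm B's induced payoffs 4, 13, 10; outcome (Budget, Mid), payoffs (15, 13).
Firm B gets 13 moving first and 10 moving second, so Firm B prefers to move first.

first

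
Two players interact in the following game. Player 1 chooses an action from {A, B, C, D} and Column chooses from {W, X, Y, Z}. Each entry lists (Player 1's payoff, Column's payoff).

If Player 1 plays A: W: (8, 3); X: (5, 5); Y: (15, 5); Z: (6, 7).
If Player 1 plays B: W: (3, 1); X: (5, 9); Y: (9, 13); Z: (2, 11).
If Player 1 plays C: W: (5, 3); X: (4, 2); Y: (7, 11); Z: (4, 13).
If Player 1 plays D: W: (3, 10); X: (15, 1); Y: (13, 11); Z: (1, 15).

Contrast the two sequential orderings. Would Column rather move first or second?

If Player 1 leads: Column's best replies are A→Z, B→Y, C→Z, D→Z; Player 1's induced payoffs 6, 9, 4, 1; outcome (B, Y), payoffs (9, 13).
If Column leads: Player 1's best replies are W→A, X→D, Y→A, Z→A; Column's induced payoffs 3, 1, 5, 7; outcome (A, Z), payoffs (6, 7).
Column gets 7 moving first and 13 moving second, so Column prefers to move second.

second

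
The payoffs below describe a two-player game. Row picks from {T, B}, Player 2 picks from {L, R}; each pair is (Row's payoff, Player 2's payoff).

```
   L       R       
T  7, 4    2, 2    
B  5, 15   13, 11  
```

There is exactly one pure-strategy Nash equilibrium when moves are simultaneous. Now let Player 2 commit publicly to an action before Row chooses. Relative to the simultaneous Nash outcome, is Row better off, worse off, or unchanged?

Work backward from Row's decision.
- L: Row compares 7, 5 and picks T; Player 2 would get 4.
- R: Row compares 2, 13 and picks B; Player 2 would get 11.
Player 2's induced payoffs are 4, 11, so Player 2 commits to R. Subgame-perfect outcome: (B, R) with payoffs (13, 11).
Now find the simultaneous Nash equilibrium.
Row's best replies: L→T; R→B.
Player 2's best replies: T→L; B→L.
Only (T, L) has each player best-responding; Nash payoffs (7, 4).
Row earns 13 sequentially versus 7 at the Nash outcome: better off.

better off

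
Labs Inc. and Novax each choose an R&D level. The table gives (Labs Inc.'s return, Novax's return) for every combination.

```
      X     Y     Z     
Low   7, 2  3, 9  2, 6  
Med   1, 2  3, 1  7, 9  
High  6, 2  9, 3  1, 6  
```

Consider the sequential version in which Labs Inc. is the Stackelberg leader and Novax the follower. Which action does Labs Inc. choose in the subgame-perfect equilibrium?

Med

Work backward from Novax's decision.
- Low: BR = Y, leader payoff 3.
- Med: BR = Z, leader payoff 7.
- High: BR = Z, leader payoff 1.
Maximizing over 3, 7, 1, Labs Inc. chooses Med. Subgame-perfect outcome: (Med, Z) with payoffs (7, 9).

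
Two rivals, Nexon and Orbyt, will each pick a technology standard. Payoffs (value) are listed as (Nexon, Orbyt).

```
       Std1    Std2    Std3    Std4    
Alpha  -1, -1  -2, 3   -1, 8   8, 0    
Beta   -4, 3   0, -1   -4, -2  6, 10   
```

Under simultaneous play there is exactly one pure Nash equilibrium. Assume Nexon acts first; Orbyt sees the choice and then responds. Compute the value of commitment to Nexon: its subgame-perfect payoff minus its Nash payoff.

Backward induction with Nexon moving first.
- Alpha: BR = Std3, leader payoff -1.
- Beta: BR = Std4, leader payoff 6.
Among -1, 6, the best is 6 at Beta. Subgame-perfect outcome: (Beta, Std4) with payoffs (6, 10).
Under simultaneous play:
Nexon's best replies: Std1→Alpha; Std2→Beta; Std3→Alpha; Std4→Alpha.
Orbyt's best replies: Alpha→Std3; Beta→Std4.
The unique mutual best reply is (Alpha, Std3), giving (-1, 8).
Nexon's commitment gain: 6 − -1 = 7.

7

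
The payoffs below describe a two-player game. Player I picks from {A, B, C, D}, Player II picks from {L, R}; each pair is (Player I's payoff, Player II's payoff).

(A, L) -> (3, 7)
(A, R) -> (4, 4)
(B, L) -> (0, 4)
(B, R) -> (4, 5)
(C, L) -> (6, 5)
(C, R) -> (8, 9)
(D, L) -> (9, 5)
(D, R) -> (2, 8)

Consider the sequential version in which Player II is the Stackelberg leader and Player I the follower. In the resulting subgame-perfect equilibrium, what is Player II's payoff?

Backward induction with Player II moving first.
- L: Player I compares 3, 0, 6, 9 and picks D; Player II would get 5.
- R: Player I compares 4, 4, 8, 2 and picks C; Player II would get 9.
Player II's induced payoffs are 5, 9, so Player II commits to R. Subgame-perfect outcome: (C, R) with payoffs (8, 9).

9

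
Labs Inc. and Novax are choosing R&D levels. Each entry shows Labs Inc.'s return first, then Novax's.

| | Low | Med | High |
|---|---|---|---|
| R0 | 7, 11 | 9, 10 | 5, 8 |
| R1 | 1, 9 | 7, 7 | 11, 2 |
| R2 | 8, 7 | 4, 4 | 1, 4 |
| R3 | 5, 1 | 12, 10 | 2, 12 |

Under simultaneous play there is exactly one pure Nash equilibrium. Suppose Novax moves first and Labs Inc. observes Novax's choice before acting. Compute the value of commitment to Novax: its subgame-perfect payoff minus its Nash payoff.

Solve by backward induction (Novax leads).
- Low: Labs Inc. compares 7, 1, 8, 5 and picks R2; Novax would get 7.
- Med: Labs Inc. compares 9, 7, 4, 12 and picks R3; Novax would get 10.
- High: Labs Inc. compares 5, 11, 1, 2 and picks R1; Novax would get 2.
Novax's induced payoffs are 7, 10, 2, so Novax commits to Med. Subgame-perfect outcome: (R3, Med) with payoffs (12, 10).
Under simultaneous play:
Labs Inc.'s best replies: Low→R2; Med→R3; High→R1.
Novax's best replies: R0→Low; R1→Low; R2→Low; R3→High.
Only (R2, Low) has each player best-responding; Nash payoffs (8, 7).
Novax's commitment gain: 10 − 7 = 3.

3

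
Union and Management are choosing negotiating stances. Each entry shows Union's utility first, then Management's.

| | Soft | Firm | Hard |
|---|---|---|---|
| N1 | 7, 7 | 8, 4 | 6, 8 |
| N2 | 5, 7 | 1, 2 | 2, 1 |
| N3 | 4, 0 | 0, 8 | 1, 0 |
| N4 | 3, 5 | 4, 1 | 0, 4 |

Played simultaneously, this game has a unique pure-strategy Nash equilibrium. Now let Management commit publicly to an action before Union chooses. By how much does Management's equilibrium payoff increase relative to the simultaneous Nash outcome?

0

Solve by backward induction (Management leads).
- Soft: BR = N1, leader payoff 7.
- Firm: BR = N1, leader payoff 4.
- Hard: BR = N1, leader payoff 8.
Among 7, 4, 8, the best is 8 at Hard. Subgame-perfect outcome: (N1, Hard) with payoffs (6, 8).
Now find the simultaneous Nash equilibrium.
Union's best replies: Soft→N1; Firm→N1; Hard→N1.
Management's best replies: N1→Hard; N2→Soft; N3→Firm; N4→Soft.
Only (N1, Hard) has each player best-responding; Nash payoffs (6, 8).
Management's commitment gain: 8 − 8 = 0.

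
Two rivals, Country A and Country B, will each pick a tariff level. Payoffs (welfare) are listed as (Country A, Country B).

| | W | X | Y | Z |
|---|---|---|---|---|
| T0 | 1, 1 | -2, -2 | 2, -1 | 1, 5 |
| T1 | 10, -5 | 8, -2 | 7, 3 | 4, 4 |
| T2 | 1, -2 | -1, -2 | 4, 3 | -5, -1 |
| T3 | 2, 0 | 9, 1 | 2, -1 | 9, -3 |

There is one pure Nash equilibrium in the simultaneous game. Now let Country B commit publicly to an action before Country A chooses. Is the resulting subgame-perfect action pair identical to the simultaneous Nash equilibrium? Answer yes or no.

Country A best-responds to each possible Country B move:
- W: Country A compares 1, 10, 1, 2 and picks T1; Country B would get -5.
- X: Country A compares -2, 8, -1, 9 and picks T3; Country B would get 1.
- Y: Country A compares 2, 7, 4, 2 and picks T1; Country B would get 3.
- Z: Country A compares 1, 4, -5, 9 and picks T3; Country B would get -3.
Country B's induced payoffs are -5, 1, 3, -3, so Country B commits to Y. Subgame-perfect outcome: (T1, Y) with payoffs (7, 3).
Under simultaneous play:
Country A's best replies: W→T1; X→T3; Y→T1; Z→T3.
Country B's best replies: T0→Z; T1→Z; T2→Y; T3→X.
The unique mutual best reply is (T3, X), giving (9, 1).
Sequential outcome (T1, Y) differs from the Nash profile (T3, X).

no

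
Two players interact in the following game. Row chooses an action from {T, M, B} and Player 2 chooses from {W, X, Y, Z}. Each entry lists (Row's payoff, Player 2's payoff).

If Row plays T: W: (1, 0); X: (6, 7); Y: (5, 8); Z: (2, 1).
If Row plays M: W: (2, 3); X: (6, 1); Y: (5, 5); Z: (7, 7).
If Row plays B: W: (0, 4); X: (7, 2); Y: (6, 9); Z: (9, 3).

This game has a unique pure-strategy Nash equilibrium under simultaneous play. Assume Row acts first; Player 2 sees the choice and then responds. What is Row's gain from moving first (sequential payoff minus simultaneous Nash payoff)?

1

Player 2 best-responds to each possible Row move:
- T → Player 2 plays Y (best of 0, 7, 8, 1); Row gets 5.
- M → Player 2 plays Z (best of 3, 1, 5, 7); Row gets 7.
- B → Player 2 plays Y (best of 4, 2, 9, 3); Row gets 6.
Among 5, 7, 6, the best is 7 at M. Subgame-perfect outcome: (M, Z) with payoffs (7, 7).
Now find the simultaneous Nash equilibrium.
Row's best replies: W→M; X→B; Y→B; Z→B.
Player 2's best replies: T→Y; M→Z; B→Y.
Only (B, Y) has each player best-responding; Nash payoffs (6, 9).
Row's commitment gain: 7 − 6 = 1.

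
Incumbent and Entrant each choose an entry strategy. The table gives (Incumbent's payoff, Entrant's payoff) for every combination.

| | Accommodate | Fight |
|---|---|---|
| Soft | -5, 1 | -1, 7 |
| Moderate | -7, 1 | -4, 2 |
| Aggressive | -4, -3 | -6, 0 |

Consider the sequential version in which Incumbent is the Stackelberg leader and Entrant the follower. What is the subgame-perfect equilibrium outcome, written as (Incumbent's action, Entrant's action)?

(Soft, Fight)

Entrant best-responds to each possible Incumbent move:
- Soft: BR = Fight, leader payoff -1.
- Moderate: BR = Fight, leader payoff -4.
- Aggressive: BR = Fight, leader payoff -6.
Incumbent's induced payoffs are -1, -4, -6, so Incumbent commits to Soft. Subgame-perfect outcome: (Soft, Fight) with payoffs (-1, 7).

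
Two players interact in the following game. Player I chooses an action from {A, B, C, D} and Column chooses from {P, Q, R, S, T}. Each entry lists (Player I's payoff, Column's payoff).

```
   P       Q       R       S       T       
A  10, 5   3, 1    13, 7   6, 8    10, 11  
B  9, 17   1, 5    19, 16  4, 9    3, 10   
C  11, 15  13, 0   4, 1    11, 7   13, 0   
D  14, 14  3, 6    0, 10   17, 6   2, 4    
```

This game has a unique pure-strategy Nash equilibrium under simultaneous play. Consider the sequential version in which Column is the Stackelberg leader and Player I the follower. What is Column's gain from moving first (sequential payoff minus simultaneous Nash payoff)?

2

Solve by backward induction (Column leads).
- P: Player I compares 10, 9, 11, 14 and picks D; Column would get 14.
- Q: Player I compares 3, 1, 13, 3 and picks C; Column would get 0.
- R: Player I compares 13, 19, 4, 0 and picks B; Column would get 16.
- S: Player I compares 6, 4, 11, 17 and picks D; Column would get 6.
- T: Player I compares 10, 3, 13, 2 and picks C; Column would get 0.
Among 14, 0, 16, 6, 0, the best is 16 at R. Subgame-perfect outcome: (B, R) with payoffs (19, 16).
For the simultaneous game, intersect best replies.
Player I's best replies: P→D; Q→C; R→B; S→D; T→C.
Column's best replies: A→T; B→P; C→P; D→P.
The unique mutual best reply is (D, P), giving (14, 14).
Column's commitment gain: 16 − 14 = 2.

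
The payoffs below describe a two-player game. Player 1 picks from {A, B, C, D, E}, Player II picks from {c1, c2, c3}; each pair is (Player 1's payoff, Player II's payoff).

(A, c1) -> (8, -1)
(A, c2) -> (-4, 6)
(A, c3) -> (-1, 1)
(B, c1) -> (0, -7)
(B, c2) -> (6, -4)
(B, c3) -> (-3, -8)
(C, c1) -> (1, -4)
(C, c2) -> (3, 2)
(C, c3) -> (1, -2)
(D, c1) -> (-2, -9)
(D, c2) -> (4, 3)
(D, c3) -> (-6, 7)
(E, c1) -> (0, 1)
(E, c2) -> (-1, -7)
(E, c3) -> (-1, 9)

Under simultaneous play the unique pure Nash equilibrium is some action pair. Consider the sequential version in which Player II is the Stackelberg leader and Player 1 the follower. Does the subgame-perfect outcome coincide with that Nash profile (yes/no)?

Backward induction with Player II moving first.
- c1: BR = A, leader payoff -1.
- c2: BR = B, leader payoff -4.
- c3: BR = C, leader payoff -2.
Player II's induced payoffs are -1, -4, -2, so Player II commits to c1. Subgame-perfect outcome: (A, c1) with payoffs (8, -1).
Under simultaneous play:
Player 1's best replies: c1→A; c2→B; c3→C.
Player II's best replies: A→c2; B→c2; C→c2; D→c3; E→c3.
The unique mutual best reply is (B, c2), giving (6, -4).
Sequential outcome (A, c1) differs from the Nash profile (B, c2).

no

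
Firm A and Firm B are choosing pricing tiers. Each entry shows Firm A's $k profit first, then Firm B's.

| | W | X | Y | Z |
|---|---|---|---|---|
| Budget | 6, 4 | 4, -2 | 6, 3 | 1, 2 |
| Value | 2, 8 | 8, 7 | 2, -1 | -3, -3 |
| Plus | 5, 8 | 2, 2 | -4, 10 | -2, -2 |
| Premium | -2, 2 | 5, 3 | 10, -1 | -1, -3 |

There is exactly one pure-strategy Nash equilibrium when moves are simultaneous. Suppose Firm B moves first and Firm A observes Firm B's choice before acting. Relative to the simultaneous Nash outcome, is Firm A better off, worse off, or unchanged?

better off

Backward induction with Firm B moving first.
- W: BR = Budget, leader payoff 4.
- X: BR = Value, leader payoff 7.
- Y: BR = Premium, leader payoff -1.
- Z: BR = Budget, leader payoff 2.
Among 4, 7, -1, 2, the best is 7 at X. Subgame-perfect outcome: (Value, X) with payoffs (8, 7).
Under simultaneous play:
Firm A's best replies: W→Budget; X→Value; Y→Premium; Z→Budget.
Firm B's best replies: Budget→W; Value→W; Plus→Y; Premium→X.
The unique mutual best reply is (Budget, W), giving (6, 4).
Firm A earns 8 sequentially versus 6 at the Nash outcome: better off.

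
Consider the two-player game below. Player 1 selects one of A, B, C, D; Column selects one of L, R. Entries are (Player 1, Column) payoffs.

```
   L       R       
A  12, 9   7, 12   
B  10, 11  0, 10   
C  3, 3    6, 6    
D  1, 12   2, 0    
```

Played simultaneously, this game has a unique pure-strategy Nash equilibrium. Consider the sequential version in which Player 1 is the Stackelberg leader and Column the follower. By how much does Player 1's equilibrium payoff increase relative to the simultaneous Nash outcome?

Work backward from Column's decision.
- A → Column plays R (best of 9, 12); Player 1 gets 7.
- B → Column plays L (best of 11, 10); Player 1 gets 10.
- C → Column plays R (best of 3, 6); Player 1 gets 6.
- D → Column plays L (best of 12, 0); Player 1 gets 1.
Player 1's induced payoffs are 7, 10, 6, 1, so Player 1 commits to B. Subgame-perfect outcome: (B, L) with payoffs (10, 11).
For the simultaneous game, intersect best replies.
Player 1's best replies: L→A; R→A.
Column's best replies: A→R; B→L; C→R; D→L.
The unique mutual best reply is (A, R), giving (7, 12).
Player 1's commitment gain: 10 − 7 = 3.

3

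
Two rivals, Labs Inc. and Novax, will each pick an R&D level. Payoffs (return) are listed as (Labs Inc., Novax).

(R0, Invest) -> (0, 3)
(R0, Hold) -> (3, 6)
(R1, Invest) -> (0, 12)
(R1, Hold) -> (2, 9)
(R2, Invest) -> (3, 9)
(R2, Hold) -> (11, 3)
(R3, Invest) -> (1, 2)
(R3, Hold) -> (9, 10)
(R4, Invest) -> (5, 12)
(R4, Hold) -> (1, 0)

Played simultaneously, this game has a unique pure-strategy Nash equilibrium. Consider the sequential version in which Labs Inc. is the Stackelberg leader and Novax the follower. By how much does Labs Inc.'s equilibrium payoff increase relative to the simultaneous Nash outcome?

Novax best-responds to each possible Labs Inc. move:
- R0 → Novax plays Hold (best of 3, 6); Labs Inc. gets 3.
- R1 → Novax plays Invest (best of 12, 9); Labs Inc. gets 0.
- R2 → Novax plays Invest (best of 9, 3); Labs Inc. gets 3.
- R3 → Novax plays Hold (best of 2, 10); Labs Inc. gets 9.
- R4 → Novax plays Invest (best of 12, 0); Labs Inc. gets 5.
Among 3, 0, 3, 9, 5, the best is 9 at R3. Subgame-perfect outcome: (R3, Hold) with payoffs (9, 10).
Now find the simultaneous Nash equilibrium.
Labs Inc.'s best replies: Invest→R4; Hold→R2.
Novax's best replies: R0→Hold; R1→Invest; R2→Invest; R3→Hold; R4→Invest.
Only (R4, Invest) has each player best-responding; Nash payoffs (5, 12).
Labs Inc.'s commitment gain: 9 − 5 = 4.

4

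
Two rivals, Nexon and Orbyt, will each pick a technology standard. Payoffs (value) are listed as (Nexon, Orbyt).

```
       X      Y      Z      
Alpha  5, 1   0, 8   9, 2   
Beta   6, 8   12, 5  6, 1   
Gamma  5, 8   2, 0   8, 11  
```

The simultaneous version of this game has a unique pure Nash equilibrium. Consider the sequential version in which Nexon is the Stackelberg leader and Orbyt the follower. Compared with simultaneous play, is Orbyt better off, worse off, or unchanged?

Work backward from Orbyt's decision.
- Alpha: Orbyt compares 1, 8, 2 and picks Y; Nexon would get 0.
- Beta: Orbyt compares 8, 5, 1 and picks X; Nexon would get 6.
- Gamma: Orbyt compares 8, 0, 11 and picks Z; Nexon would get 8.
Maximizing over 0, 6, 8, Nexon chooses Gamma. Subgame-perfect outcome: (Gamma, Z) with payoffs (8, 11).
Under simultaneous play:
Nexon's best replies: X→Beta; Y→Beta; Z→Alpha.
Orbyt's best replies: Alpha→Y; Beta→X; Gamma→Z.
The unique mutual best reply is (Beta, X), giving (6, 8).
Orbyt earns 11 sequentially versus 8 at the Nash outcome: better off.

better off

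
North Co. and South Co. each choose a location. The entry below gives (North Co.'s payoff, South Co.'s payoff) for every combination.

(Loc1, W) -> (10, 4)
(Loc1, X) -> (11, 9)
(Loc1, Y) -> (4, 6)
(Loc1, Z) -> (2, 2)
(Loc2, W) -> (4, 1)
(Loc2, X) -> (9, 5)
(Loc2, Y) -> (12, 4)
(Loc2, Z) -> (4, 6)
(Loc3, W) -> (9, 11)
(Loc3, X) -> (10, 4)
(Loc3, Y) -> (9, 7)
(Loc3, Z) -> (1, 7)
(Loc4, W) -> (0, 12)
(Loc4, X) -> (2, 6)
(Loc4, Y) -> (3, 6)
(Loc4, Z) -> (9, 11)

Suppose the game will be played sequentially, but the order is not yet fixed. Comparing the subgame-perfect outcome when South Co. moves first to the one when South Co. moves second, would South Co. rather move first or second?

If North Co. leads: South Co.'s best replies are Loc1→X, Loc2→Z, Loc3→W, Loc4→W; North Co.'s induced payoffs 11, 4, 9, 0; outcome (Loc1, X), payoffs (11, 9).
If South Co. leads: North Co.'s best replies are W→Loc1, X→Loc1, Y→Loc2, Z→Loc4; South Co.'s induced payoffs 4, 9, 4, 11; outcome (Loc4, Z), payoffs (9, 11).
South Co. gets 11 moving first and 9 moving second, so South Co. prefers to move first.

first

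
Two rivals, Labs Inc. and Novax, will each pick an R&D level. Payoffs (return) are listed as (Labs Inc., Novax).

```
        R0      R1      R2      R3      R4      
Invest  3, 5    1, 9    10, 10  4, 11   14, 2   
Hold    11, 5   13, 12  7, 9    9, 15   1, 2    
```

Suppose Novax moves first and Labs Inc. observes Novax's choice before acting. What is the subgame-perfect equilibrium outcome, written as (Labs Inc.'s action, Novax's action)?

(Hold, R3)

Backward induction with Novax moving first.
- R0: Labs Inc. compares 3, 11 and picks Hold; Novax would get 5.
- R1: Labs Inc. compares 1, 13 and picks Hold; Novax would get 12.
- R2: Labs Inc. compares 10, 7 and picks Invest; Novax would get 10.
- R3: Labs Inc. compares 4, 9 and picks Hold; Novax would get 15.
- R4: Labs Inc. compares 14, 1 and picks Invest; Novax would get 2.
Among 5, 12, 10, 15, 2, the best is 15 at R3. Subgame-perfect outcome: (Hold, R3) with payoffs (9, 15).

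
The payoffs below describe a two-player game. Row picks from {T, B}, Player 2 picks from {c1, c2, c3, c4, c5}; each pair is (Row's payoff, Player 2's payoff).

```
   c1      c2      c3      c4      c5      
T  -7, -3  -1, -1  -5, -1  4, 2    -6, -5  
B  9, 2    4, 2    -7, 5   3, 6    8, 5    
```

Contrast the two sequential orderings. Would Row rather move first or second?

If Row leads: Player 2's best replies are T→c4, B→c4; Row's induced payoffs 4, 3; outcome (T, c4), payoffs (4, 2).
If Player 2 leads: Row's best replies are c1→B, c2→B, c3→T, c4→T, c5→B; Player 2's induced payoffs 2, 2, -1, 2, 5; outcome (B, c5), payoffs (8, 5).
Row gets 4 moving first and 8 moving second, so Row prefers to move second.

second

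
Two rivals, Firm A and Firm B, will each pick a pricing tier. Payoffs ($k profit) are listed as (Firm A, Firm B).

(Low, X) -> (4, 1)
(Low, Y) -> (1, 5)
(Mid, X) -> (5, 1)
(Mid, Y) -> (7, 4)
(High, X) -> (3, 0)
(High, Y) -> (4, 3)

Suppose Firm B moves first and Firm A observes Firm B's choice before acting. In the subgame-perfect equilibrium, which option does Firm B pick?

Y

Work backward from Firm A's decision.
- X: BR = Mid, leader payoff 1.
- Y: BR = Mid, leader payoff 4.
Maximizing over 1, 4, Firm B chooses Y. Subgame-perfect outcome: (Mid, Y) with payoffs (7, 4).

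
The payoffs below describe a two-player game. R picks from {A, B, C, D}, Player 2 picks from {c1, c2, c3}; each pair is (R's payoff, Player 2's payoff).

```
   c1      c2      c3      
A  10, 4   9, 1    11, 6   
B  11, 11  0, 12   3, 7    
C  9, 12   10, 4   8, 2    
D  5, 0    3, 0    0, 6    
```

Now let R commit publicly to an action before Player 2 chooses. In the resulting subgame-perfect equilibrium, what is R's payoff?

Solve by backward induction (R leads).
- A: Player 2 compares 4, 1, 6 and picks c3; R would get 11.
- B: Player 2 compares 11, 12, 7 and picks c2; R would get 0.
- C: Player 2 compares 12, 4, 2 and picks c1; R would get 9.
- D: Player 2 compares 0, 0, 6 and picks c3; R would get 0.
Among 11, 0, 9, 0, the best is 11 at A. Subgame-perfect outcome: (A, c3) with payoffs (11, 6).

11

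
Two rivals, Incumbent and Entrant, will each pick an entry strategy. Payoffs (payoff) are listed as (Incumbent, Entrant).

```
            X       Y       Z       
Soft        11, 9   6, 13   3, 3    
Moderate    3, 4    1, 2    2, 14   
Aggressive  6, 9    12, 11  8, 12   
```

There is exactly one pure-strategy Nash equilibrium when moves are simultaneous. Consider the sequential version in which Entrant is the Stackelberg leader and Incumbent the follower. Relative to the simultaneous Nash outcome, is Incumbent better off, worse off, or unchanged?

unchanged

Incumbent best-responds to each possible Entrant move:
- X → Incumbent plays Soft (best of 11, 3, 6); Entrant gets 9.
- Y → Incumbent plays Aggressive (best of 6, 1, 12); Entrant gets 11.
- Z → Incumbent plays Aggressive (best of 3, 2, 8); Entrant gets 12.
Maximizing over 9, 11, 12, Entrant chooses Z. Subgame-perfect outcome: (Aggressive, Z) with payoffs (8, 12).
Under simultaneous play:
Incumbent's best replies: X→Soft; Y→Aggressive; Z→Aggressive.
Entrant's best replies: Soft→Y; Moderate→Z; Aggressive→Z.
Only (Aggressive, Z) has each player best-responding; Nash payoffs (8, 12).
Incumbent earns 8 sequentially versus 8 at the Nash outcome: unchanged.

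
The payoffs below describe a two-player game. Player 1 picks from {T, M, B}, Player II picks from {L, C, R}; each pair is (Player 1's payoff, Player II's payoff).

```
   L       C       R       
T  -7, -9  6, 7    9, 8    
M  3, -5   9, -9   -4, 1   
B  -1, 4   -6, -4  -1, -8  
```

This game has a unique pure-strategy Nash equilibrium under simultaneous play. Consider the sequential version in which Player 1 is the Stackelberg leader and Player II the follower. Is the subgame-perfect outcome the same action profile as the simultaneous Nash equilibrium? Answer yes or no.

yes

Solve by backward induction (Player 1 leads).
- T → Player II plays R (best of -9, 7, 8); Player 1 gets 9.
- M → Player II plays R (best of -5, -9, 1); Player 1 gets -4.
- B → Player II plays L (best of 4, -4, -8); Player 1 gets -1.
Maximizing over 9, -4, -1, Player 1 chooses T. Subgame-perfect outcome: (T, R) with payoffs (9, 8).
Under simultaneous play:
Player 1's best replies: L→M; C→M; R→T.
Player II's best replies: T→R; M→R; B→L.
The unique mutual best reply is (T, R), giving (9, 8).
Sequential outcome (T, R) coincides with the Nash profile (T, R).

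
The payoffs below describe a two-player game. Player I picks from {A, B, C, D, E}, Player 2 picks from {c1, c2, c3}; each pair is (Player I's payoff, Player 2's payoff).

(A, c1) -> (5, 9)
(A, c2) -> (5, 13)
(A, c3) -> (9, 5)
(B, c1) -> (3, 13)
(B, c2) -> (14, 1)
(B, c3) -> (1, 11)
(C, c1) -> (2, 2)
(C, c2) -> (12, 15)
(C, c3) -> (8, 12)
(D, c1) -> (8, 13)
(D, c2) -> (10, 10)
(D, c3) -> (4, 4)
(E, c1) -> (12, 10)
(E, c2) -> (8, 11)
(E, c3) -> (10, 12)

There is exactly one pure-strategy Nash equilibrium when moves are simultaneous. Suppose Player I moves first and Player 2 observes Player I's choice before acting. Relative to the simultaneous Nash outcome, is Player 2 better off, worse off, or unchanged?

Backward induction with Player I moving first.
- A → Player 2 plays c2 (best of 9, 13, 5); Player I gets 5.
- B → Player 2 plays c1 (best of 13, 1, 11); Player I gets 3.
- C → Player 2 plays c2 (best of 2, 15, 12); Player I gets 12.
- D → Player 2 plays c1 (best of 13, 10, 4); Player I gets 8.
- E → Player 2 plays c3 (best of 10, 11, 12); Player I gets 10.
Player I's induced payoffs are 5, 3, 12, 8, 10, so Player I commits to C. Subgame-perfect outcome: (C, c2) with payoffs (12, 15).
Now find the simultaneous Nash equilibrium.
Player I's best replies: c1→E; c2→B; c3→E.
Player 2's best replies: A→c2; B→c1; C→c2; D→c1; E→c3.
The unique mutual best reply is (E, c3), giving (10, 12).
Player 2 earns 15 sequentially versus 12 at the Nash outcome: better off.

better off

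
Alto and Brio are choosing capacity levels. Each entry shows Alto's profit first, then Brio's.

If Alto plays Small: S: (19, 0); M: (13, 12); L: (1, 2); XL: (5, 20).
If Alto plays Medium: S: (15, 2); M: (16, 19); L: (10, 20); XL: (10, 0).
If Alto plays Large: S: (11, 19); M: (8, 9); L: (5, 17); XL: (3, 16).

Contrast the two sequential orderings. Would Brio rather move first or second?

first

If Alto leads: Brio's best replies are Small→XL, Medium→L, Large→S; Alto's induced payoffs 5, 10, 11; outcome (Large, S), payoffs (11, 19).
If Brio leads: Alto's best replies are S→Small, M→Medium, L→Medium, XL→Medium; Brio's induced payoffs 0, 19, 20, 0; outcome (Medium, L), payoffs (10, 20).
Brio gets 20 moving first and 19 moving second, so Brio prefers to move first.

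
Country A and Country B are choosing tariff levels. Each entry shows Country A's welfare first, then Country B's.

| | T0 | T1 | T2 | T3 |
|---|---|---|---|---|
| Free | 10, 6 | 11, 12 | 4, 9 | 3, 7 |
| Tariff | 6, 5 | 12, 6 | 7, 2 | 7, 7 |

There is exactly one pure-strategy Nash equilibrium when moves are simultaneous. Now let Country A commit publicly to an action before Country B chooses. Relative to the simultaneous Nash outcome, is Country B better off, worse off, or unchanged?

Solve by backward induction (Country A leads).
- Free → Country B plays T1 (best of 6, 12, 9, 7); Country A gets 11.
- Tariff → Country B plays T3 (best of 5, 6, 2, 7); Country A gets 7.
Country A's induced payoffs are 11, 7, so Country A commits to Free. Subgame-perfect outcome: (Free, T1) with payoffs (11, 12).
For the simultaneous game, intersect best replies.
Country A's best replies: T0→Free; T1→Tariff; T2→Tariff; T3→Tariff.
Country B's best replies: Free→T1; Tariff→T3.
Only (Tariff, T3) has each player best-responding; Nash payoffs (7, 7).
Country B earns 12 sequentially versus 7 at the Nash outcome: better off.

better off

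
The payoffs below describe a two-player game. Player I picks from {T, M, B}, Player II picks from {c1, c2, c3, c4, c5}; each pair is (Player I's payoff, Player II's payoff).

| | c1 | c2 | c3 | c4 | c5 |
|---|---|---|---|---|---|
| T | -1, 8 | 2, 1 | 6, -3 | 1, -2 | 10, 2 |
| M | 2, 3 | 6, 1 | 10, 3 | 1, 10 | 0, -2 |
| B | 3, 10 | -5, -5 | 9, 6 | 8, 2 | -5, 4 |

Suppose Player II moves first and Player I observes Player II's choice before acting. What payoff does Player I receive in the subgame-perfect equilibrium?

Backward induction with Player II moving first.
- c1 → Player I plays B (best of -1, 2, 3); Player II gets 10.
- c2 → Player I plays M (best of 2, 6, -5); Player II gets 1.
- c3 → Player I plays M (best of 6, 10, 9); Player II gets 3.
- c4 → Player I plays B (best of 1, 1, 8); Player II gets 2.
- c5 → Player I plays T (best of 10, 0, -5); Player II gets 2.
Player II's induced payoffs are 10, 1, 3, 2, 2, so Player II commits to c1. Subgame-perfect outcome: (B, c1) with payoffs (3, 10).

3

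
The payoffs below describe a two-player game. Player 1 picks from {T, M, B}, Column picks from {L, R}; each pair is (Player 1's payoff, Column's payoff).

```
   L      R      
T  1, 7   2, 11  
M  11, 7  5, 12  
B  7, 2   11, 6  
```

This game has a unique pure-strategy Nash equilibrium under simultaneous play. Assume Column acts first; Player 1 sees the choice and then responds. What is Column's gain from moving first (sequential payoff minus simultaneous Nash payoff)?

Solve by backward induction (Column leads).
- L → Player 1 plays M (best of 1, 11, 7); Column gets 7.
- R → Player 1 plays B (best of 2, 5, 11); Column gets 6.
Column's induced payoffs are 7, 6, so Column commits to L. Subgame-perfect outcome: (M, L) with payoffs (11, 7).
Now find the simultaneous Nash equilibrium.
Player 1's best replies: L→M; R→B.
Column's best replies: T→R; M→R; B→R.
The unique mutual best reply is (B, R), giving (11, 6).
Column's commitment gain: 7 − 6 = 1.

1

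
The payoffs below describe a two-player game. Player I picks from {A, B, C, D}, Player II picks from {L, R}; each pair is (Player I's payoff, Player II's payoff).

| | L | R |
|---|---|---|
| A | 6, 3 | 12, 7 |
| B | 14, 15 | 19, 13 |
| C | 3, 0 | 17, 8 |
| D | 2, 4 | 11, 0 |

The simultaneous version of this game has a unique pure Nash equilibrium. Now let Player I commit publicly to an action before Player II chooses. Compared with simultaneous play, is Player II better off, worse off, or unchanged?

worse off

Backward induction with Player I moving first.
- A → Player II plays R (best of 3, 7); Player I gets 12.
- B → Player II plays L (best of 15, 13); Player I gets 14.
- C → Player II plays R (best of 0, 8); Player I gets 17.
- D → Player II plays L (best of 4, 0); Player I gets 2.
Player I's induced payoffs are 12, 14, 17, 2, so Player I commits to C. Subgame-perfect outcome: (C, R) with payoffs (17, 8).
Under simultaneous play:
Player I's best replies: L→B; R→B.
Player II's best replies: A→R; B→L; C→R; D→L.
Only (B, L) has each player best-responding; Nash payoffs (14, 15).
Player II earns 8 sequentially versus 15 at the Nash outcome: worse off.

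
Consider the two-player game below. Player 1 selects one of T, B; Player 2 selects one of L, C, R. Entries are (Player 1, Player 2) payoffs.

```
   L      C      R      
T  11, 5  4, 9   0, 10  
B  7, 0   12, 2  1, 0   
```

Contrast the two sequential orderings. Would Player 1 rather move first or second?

first

If Player 1 leads: Player 2's best replies are T→R, B→C; Player 1's induced payoffs 0, 12; outcome (B, C), payoffs (12, 2).
If Player 2 leads: Player 1's best replies are L→T, C→B, R→B; Player 2's induced payoffs 5, 2, 0; outcome (T, L), payoffs (11, 5).
Player 1 gets 12 moving first and 11 moving second, so Player 1 prefers to move first.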